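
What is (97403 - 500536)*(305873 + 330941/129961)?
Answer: -1232715341146454/9997 ≈ -1.2331e+11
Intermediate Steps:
(97403 - 500536)*(305873 + 330941/129961) = -403133*(305873 + 330941*(1/129961)) = -403133*(305873 + 25457/9997) = -403133*3057837838/9997 = -1232715341146454/9997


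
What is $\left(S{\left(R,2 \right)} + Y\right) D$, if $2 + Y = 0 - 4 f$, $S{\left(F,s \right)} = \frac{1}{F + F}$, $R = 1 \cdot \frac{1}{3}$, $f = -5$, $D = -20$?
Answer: $-390$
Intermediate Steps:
$R = \frac{1}{3}$ ($R = 1 \cdot \frac{1}{3} = \frac{1}{3} \approx 0.33333$)
$S{\left(F,s \right)} = \frac{1}{2 F}$
$Y = 18$ ($Y = -2 + \left(0 - -20\right) = -2 + \left(0 + 20\right) = -2 + 20 = 18$)
$\left(S{\left(R,2 \right)} + Y\right) D = \left(\frac{\frac{1}{\frac{1}{3}}}{2} + 18\right) \left(-20\right) = \left(\frac{1}{2} \cdot 3 + 18\right) \left(-20\right) = \left(\frac{3}{2} + 18\right) \left(-20\right) = \frac{39}{2} \left(-20\right) = -390$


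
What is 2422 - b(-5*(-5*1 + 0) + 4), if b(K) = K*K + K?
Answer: 1552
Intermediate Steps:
b(K) = K + K**2 (b(K) = K**2 + K = K + K**2)
2422 - b(-5*(-5*1 + 0) + 4) = 2422 - (-5*(-5*1 + 0) + 4)*(1 + (-5*(-5*1 + 0) + 4)) = 2422 - (-5*(-5 + 0) + 4)*(1 + (-5*(-5 + 0) + 4)) = 2422 - (-5*(-5) + 4)*(1 + (-5*(-5) + 4)) = 2422 - (25 + 4)*(1 + (25 + 4)) = 2422 - 29*(1 + 29) = 2422 - 29*30 = 2422 - 1*870 = 2422 - 870 = 1552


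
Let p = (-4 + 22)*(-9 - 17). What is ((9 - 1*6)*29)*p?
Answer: -40716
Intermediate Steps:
p = -468 (p = 18*(-26) = -468)
((9 - 1*6)*29)*p = ((9 - 1*6)*29)*(-468) = ((9 - 6)*29)*(-468) = (3*29)*(-468) = 87*(-468) = -40716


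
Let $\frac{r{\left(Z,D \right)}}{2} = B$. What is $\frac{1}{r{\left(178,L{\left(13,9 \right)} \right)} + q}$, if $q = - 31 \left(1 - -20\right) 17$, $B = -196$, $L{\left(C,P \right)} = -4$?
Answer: $- \frac{1}{11459} \approx -8.7268 \cdot 10^{-5}$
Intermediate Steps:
$r{\left(Z,D \right)} = -392$ ($r{\left(Z,D \right)} = 2 \left(-196\right) = -392$)
$q = -11067$ ($q = - 31 \left(1 + 20\right) 17 = \left(-31\right) 21 \cdot 17 = \left(-651\right) 17 = -11067$)
$\frac{1}{r{\left(178,L{\left(13,9 \right)} \right)} + q} = \frac{1}{-392 - 11067} = \frac{1}{-11459} = - \frac{1}{11459}$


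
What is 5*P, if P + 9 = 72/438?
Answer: -3225/73 ≈ -44.178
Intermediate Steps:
P = -645/73 (P = -9 + 72/438 = -9 + 72*(1/438) = -9 + 12/73 = -645/73 ≈ -8.8356)
5*P = 5*(-645/73) = -3225/73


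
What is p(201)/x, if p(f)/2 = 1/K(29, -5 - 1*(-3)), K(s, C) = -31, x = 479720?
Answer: -1/7435660 ≈ -1.3449e-7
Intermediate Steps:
p(f) = -2/31 (p(f) = 2/(-31) = 2*(-1/31) = -2/31)
p(201)/x = -2/31/479720 = -2/31*1/479720 = -1/7435660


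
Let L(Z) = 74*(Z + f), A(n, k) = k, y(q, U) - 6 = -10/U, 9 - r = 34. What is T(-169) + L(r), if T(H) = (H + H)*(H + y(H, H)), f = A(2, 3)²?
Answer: 53890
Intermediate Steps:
r = -25 (r = 9 - 1*34 = 9 - 34 = -25)
y(q, U) = 6 - 10/U
f = 9 (f = 3² = 9)
L(Z) = 666 + 74*Z (L(Z) = 74*(Z + 9) = 74*(9 + Z) = 666 + 74*Z)
T(H) = 2*H*(6 + H - 10/H) (T(H) = (H + H)*(H + (6 - 10/H)) = (2*H)*(6 + H - 10/H) = 2*H*(6 + H - 10/H))
T(-169) + L(r) = (-20 + 2*(-169)² + 12*(-169)) + (666 + 74*(-25)) = (-20 + 2*28561 - 2028) + (666 - 1850) = (-20 + 57122 - 2028) - 1184 = 55074 - 1184 = 53890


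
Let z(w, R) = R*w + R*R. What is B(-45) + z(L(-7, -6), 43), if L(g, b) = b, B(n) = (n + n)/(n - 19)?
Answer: 50957/32 ≈ 1592.4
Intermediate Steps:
B(n) = 2*n/(-19 + n) (B(n) = (2*n)/(-19 + n) = 2*n/(-19 + n))
z(w, R) = R² + R*w (z(w, R) = R*w + R² = R² + R*w)
B(-45) + z(L(-7, -6), 43) = 2*(-45)/(-19 - 45) + 43*(43 - 6) = 2*(-45)/(-64) + 43*37 = 2*(-45)*(-1/64) + 1591 = 45/32 + 1591 = 50957/32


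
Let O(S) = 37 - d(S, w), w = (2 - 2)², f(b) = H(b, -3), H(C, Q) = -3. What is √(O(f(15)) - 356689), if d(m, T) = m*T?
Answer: 6*I*√9907 ≈ 597.2*I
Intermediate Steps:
f(b) = -3
w = 0 (w = 0² = 0)
d(m, T) = T*m
O(S) = 37 (O(S) = 37 - 0*S = 37 - 1*0 = 37 + 0 = 37)
√(O(f(15)) - 356689) = √(37 - 356689) = √(-356652) = 6*I*√9907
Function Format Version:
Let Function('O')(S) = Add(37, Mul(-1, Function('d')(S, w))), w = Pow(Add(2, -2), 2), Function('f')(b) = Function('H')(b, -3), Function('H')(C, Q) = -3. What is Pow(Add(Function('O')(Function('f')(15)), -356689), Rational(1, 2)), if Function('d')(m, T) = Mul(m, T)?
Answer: Mul(6, I, Pow(9907, Rational(1, 2))) ≈ Mul(597.20, I)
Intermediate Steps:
Function('f')(b) = -3
w = 0 (w = Pow(0, 2) = 0)
Function('d')(m, T) = Mul(T, m)
Function('O')(S) = 37 (Function('O')(S) = Add(37, Mul(-1, Mul(0, S))) = Add(37, Mul(-1, 0)) = Add(37, 0) = 37)
Pow(Add(Function('O')(Function('f')(15)), -356689), Rational(1, 2)) = Pow(Add(37, -356689), Rational(1, 2)) = Pow(-356652, Rational(1, 2)) = Mul(6, I, Pow(9907, Rational(1, 2)))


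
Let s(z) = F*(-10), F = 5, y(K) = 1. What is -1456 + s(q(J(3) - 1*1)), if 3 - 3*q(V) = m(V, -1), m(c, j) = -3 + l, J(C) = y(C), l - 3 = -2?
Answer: -1506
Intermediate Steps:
l = 1 (l = 3 - 2 = 1)
J(C) = 1
m(c, j) = -2 (m(c, j) = -3 + 1 = -2)
q(V) = 5/3 (q(V) = 1 - 1/3*(-2) = 1 + 2/3 = 5/3)
s(z) = -50 (s(z) = 5*(-10) = -50)
-1456 + s(q(J(3) - 1*1)) = -1456 - 50 = -1506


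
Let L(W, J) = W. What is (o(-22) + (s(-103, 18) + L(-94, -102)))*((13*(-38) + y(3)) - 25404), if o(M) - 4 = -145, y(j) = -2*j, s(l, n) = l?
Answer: 8755552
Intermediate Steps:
o(M) = -141 (o(M) = 4 - 145 = -141)
(o(-22) + (s(-103, 18) + L(-94, -102)))*((13*(-38) + y(3)) - 25404) = (-141 + (-103 - 94))*((13*(-38) - 2*3) - 25404) = (-141 - 197)*((-494 - 6) - 25404) = -338*(-500 - 25404) = -338*(-25904) = 8755552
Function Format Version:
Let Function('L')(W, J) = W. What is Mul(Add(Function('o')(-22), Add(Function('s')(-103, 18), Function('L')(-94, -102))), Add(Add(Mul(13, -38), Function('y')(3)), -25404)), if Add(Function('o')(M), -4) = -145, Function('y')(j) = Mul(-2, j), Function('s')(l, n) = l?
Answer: 8755552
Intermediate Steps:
Function('o')(M) = -141 (Function('o')(M) = Add(4, -145) = -141)
Mul(Add(Function('o')(-22), Add(Function('s')(-103, 18), Function('L')(-94, -102))), Add(Add(Mul(13, -38), Function('y')(3)), -25404)) = Mul(Add(-141, Add(-103, -94)), Add(Add(Mul(13, -38), Mul(-2, 3)), -25404)) = Mul(Add(-141, -197), Add(Add(-494, -6), -25404)) = Mul(-338, Add(-500, -25404)) = Mul(-338, -25904) = 8755552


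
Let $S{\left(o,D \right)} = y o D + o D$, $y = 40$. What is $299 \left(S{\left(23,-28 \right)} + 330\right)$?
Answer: $-7796126$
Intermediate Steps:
$S{\left(o,D \right)} = 41 D o$ ($S{\left(o,D \right)} = 40 o D + o D = 40 D o + D o = 41 D o$)
$299 \left(S{\left(23,-28 \right)} + 330\right) = 299 \left(41 \left(-28\right) 23 + 330\right) = 299 \left(-26404 + 330\right) = 299 \left(-26074\right) = -7796126$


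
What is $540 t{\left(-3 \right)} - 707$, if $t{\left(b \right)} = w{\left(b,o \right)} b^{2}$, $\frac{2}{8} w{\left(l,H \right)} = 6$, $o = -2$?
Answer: $115933$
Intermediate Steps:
$w{\left(l,H \right)} = 24$ ($w{\left(l,H \right)} = 4 \cdot 6 = 24$)
$t{\left(b \right)} = 24 b^{2}$
$540 t{\left(-3 \right)} - 707 = 540 \cdot 24 \left(-3\right)^{2} - 707 = 540 \cdot 24 \cdot 9 - 707 = 540 \cdot 216 - 707 = 116640 - 707 = 115933$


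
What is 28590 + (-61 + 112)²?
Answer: 31191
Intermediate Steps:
28590 + (-61 + 112)² = 28590 + 51² = 28590 + 2601 = 31191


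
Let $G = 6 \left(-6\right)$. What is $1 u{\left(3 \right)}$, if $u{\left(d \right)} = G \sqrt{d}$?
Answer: $- 36 \sqrt{3} \approx -62.354$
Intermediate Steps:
$G = -36$
$u{\left(d \right)} = - 36 \sqrt{d}$
$1 u{\left(3 \right)} = 1 \left(- 36 \sqrt{3}\right) = - 36 \sqrt{3}$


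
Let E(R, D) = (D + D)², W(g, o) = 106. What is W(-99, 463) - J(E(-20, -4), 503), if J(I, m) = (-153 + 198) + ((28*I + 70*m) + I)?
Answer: -37005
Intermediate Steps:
E(R, D) = 4*D² (E(R, D) = (2*D)² = 4*D²)
J(I, m) = 45 + 29*I + 70*m (J(I, m) = 45 + (29*I + 70*m) = 45 + 29*I + 70*m)
W(-99, 463) - J(E(-20, -4), 503) = 106 - (45 + 29*(4*(-4)²) + 70*503) = 106 - (45 + 29*(4*16) + 35210) = 106 - (45 + 29*64 + 35210) = 106 - (45 + 1856 + 35210) = 106 - 1*37111 = 106 - 37111 = -37005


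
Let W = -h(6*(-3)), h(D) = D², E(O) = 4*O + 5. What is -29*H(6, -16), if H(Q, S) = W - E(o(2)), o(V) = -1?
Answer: 9425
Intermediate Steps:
E(O) = 5 + 4*O
W = -324 (W = -(6*(-3))² = -1*(-18)² = -1*324 = -324)
H(Q, S) = -325 (H(Q, S) = -324 - (5 + 4*(-1)) = -324 - (5 - 4) = -324 - 1*1 = -324 - 1 = -325)
-29*H(6, -16) = -29*(-325) = 9425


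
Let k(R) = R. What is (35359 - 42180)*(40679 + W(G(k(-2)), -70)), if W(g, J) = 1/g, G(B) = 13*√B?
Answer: -277471459 + 6821*I*√2/26 ≈ -2.7747e+8 + 371.01*I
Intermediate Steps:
(35359 - 42180)*(40679 + W(G(k(-2)), -70)) = (35359 - 42180)*(40679 + 1/(13*√(-2))) = -6821*(40679 + 1/(13*(I*√2))) = -6821*(40679 + 1/(13*I*√2)) = -6821*(40679 - I*√2/26) = -277471459 + 6821*I*√2/26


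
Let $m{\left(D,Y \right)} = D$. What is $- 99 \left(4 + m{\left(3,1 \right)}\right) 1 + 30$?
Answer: $-663$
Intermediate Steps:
$- 99 \left(4 + m{\left(3,1 \right)}\right) 1 + 30 = - 99 \left(4 + 3\right) 1 + 30 = - 99 \cdot 7 \cdot 1 + 30 = \left(-99\right) 7 + 30 = -693 + 30 = -663$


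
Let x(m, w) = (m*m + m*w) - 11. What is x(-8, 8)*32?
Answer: -352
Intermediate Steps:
x(m, w) = -11 + m² + m*w (x(m, w) = (m² + m*w) - 11 = -11 + m² + m*w)
x(-8, 8)*32 = (-11 + (-8)² - 8*8)*32 = (-11 + 64 - 64)*32 = -11*32 = -352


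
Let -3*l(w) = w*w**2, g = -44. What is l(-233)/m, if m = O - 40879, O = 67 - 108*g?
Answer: -12649337/108180 ≈ -116.93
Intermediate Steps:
l(w) = -w**3/3 (l(w) = -w*w**2/3 = -w**3/3)
O = 4819 (O = 67 - 108*(-44) = 67 + 4752 = 4819)
m = -36060 (m = 4819 - 40879 = -36060)
l(-233)/m = -1/3*(-233)**3/(-36060) = -1/3*(-12649337)*(-1/36060) = (12649337/3)*(-1/36060) = -12649337/108180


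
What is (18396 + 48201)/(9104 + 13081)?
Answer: 22199/7395 ≈ 3.0019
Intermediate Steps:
(18396 + 48201)/(9104 + 13081) = 66597/22185 = 66597*(1/22185) = 22199/7395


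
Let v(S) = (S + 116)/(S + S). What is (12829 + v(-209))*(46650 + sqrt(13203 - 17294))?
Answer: 125082994875/209 + 5362615*I*sqrt(4091)/418 ≈ 5.9848e+8 + 8.2057e+5*I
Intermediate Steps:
v(S) = (116 + S)/(2*S) (v(S) = (116 + S)/((2*S)) = (116 + S)*(1/(2*S)) = (116 + S)/(2*S))
(12829 + v(-209))*(46650 + sqrt(13203 - 17294)) = (12829 + (1/2)*(116 - 209)/(-209))*(46650 + sqrt(13203 - 17294)) = (12829 + (1/2)*(-1/209)*(-93))*(46650 + sqrt(-4091)) = (12829 + 93/418)*(46650 + I*sqrt(4091)) = 5362615*(46650 + I*sqrt(4091))/418 = 125082994875/209 + 5362615*I*sqrt(4091)/418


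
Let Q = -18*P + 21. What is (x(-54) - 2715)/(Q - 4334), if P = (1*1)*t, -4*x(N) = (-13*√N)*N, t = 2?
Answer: 2715/4349 + 1053*I*√6/8698 ≈ 0.62428 + 0.29654*I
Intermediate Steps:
x(N) = 13*N^(3/2)/4 (x(N) = -(-13*√N)*N/4 = -(-13)*N^(3/2)/4 = 13*N^(3/2)/4)
P = 2 (P = (1*1)*2 = 1*2 = 2)
Q = -15 (Q = -18*2 + 21 = -36 + 21 = -15)
(x(-54) - 2715)/(Q - 4334) = (13*(-54)^(3/2)/4 - 2715)/(-15 - 4334) = (13*(-162*I*√6)/4 - 2715)/(-4349) = (-1053*I*√6/2 - 2715)*(-1/4349) = (-2715 - 1053*I*√6/2)*(-1/4349) = 2715/4349 + 1053*I*√6/8698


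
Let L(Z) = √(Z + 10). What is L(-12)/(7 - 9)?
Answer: -I*√2/2 ≈ -0.70711*I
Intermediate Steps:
L(Z) = √(10 + Z)
L(-12)/(7 - 9) = √(10 - 12)/(7 - 9) = √(-2)/(-2) = (I*√2)*(-½) = -I*√2/2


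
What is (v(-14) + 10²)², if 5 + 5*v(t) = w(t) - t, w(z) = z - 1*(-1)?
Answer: 246016/25 ≈ 9840.6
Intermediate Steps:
w(z) = 1 + z (w(z) = z + 1 = 1 + z)
v(t) = -⅘ (v(t) = -1 + ((1 + t) - t)/5 = -1 + (⅕)*1 = -1 + ⅕ = -⅘)
(v(-14) + 10²)² = (-⅘ + 10²)² = (-⅘ + 100)² = (496/5)² = 246016/25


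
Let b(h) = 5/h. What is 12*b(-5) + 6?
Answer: -6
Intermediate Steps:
12*b(-5) + 6 = 12*(5/(-5)) + 6 = 12*(5*(-⅕)) + 6 = 12*(-1) + 6 = -12 + 6 = -6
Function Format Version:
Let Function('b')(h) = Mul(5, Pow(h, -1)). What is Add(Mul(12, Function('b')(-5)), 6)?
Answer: -6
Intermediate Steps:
Add(Mul(12, Function('b')(-5)), 6) = Add(Mul(12, Mul(5, Pow(-5, -1))), 6) = Add(Mul(12, Mul(5, Rational(-1, 5))), 6) = Add(Mul(12, -1), 6) = Add(-12, 6) = -6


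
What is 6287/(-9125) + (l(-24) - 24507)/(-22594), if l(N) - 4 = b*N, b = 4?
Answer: 82417397/206170250 ≈ 0.39975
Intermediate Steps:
l(N) = 4 + 4*N
6287/(-9125) + (l(-24) - 24507)/(-22594) = 6287/(-9125) + ((4 + 4*(-24)) - 24507)/(-22594) = 6287*(-1/9125) + ((4 - 96) - 24507)*(-1/22594) = -6287/9125 + (-92 - 24507)*(-1/22594) = -6287/9125 - 24599*(-1/22594) = -6287/9125 + 24599/22594 = 82417397/206170250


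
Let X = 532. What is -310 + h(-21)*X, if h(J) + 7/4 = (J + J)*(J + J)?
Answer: 937207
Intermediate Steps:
h(J) = -7/4 + 4*J² (h(J) = -7/4 + (J + J)*(J + J) = -7/4 + (2*J)*(2*J) = -7/4 + 4*J²)
-310 + h(-21)*X = -310 + (-7/4 + 4*(-21)²)*532 = -310 + (-7/4 + 4*441)*532 = -310 + (-7/4 + 1764)*532 = -310 + (7049/4)*532 = -310 + 937517 = 937207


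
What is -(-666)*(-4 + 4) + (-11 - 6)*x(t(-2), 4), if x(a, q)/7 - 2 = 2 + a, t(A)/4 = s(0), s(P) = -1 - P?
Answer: 0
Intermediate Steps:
t(A) = -4 (t(A) = 4*(-1 - 1*0) = 4*(-1 + 0) = 4*(-1) = -4)
x(a, q) = 28 + 7*a (x(a, q) = 14 + 7*(2 + a) = 14 + (14 + 7*a) = 28 + 7*a)
-(-666)*(-4 + 4) + (-11 - 6)*x(t(-2), 4) = -(-666)*(-4 + 4) + (-11 - 6)*(28 + 7*(-4)) = -(-666)*0 - 17*(28 - 28) = -333*0 - 17*0 = 0 + 0 = 0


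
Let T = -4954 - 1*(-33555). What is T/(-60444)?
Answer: -28601/60444 ≈ -0.47318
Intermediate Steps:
T = 28601 (T = -4954 + 33555 = 28601)
T/(-60444) = 28601/(-60444) = 28601*(-1/60444) = -28601/60444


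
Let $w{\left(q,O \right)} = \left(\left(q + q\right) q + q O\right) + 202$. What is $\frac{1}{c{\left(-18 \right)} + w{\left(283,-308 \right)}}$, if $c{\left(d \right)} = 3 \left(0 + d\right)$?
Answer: $\frac{1}{73162} \approx 1.3668 \cdot 10^{-5}$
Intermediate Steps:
$c{\left(d \right)} = 3 d$
$w{\left(q,O \right)} = 202 + 2 q^{2} + O q$ ($w{\left(q,O \right)} = \left(2 q q + O q\right) + 202 = \left(2 q^{2} + O q\right) + 202 = 202 + 2 q^{2} + O q$)
$\frac{1}{c{\left(-18 \right)} + w{\left(283,-308 \right)}} = \frac{1}{3 \left(-18\right) + \left(202 + 2 \cdot 283^{2} - 87164\right)} = \frac{1}{-54 + \left(202 + 2 \cdot 80089 - 87164\right)} = \frac{1}{-54 + \left(202 + 160178 - 87164\right)} = \frac{1}{-54 + 73216} = \frac{1}{73162}$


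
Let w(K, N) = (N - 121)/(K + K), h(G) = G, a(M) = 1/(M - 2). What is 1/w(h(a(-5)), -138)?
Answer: 2/1813 ≈ 0.0011031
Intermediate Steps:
a(M) = 1/(-2 + M)
w(K, N) = (-121 + N)/(2*K) (w(K, N) = (-121 + N)/((2*K)) = (-121 + N)*(1/(2*K)) = (-121 + N)/(2*K))
1/w(h(a(-5)), -138) = 1/((-121 - 138)/(2*(1/(-2 - 5)))) = 1/((½)*(-259)/1/(-7)) = 1/((½)*(-259)/(-⅐)) = 1/((½)*(-7)*(-259)) = 1/(1813/2) = 2/1813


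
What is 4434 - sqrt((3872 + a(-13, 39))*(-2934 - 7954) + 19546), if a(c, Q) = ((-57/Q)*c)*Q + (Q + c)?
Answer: 4434 - I*sqrt(50489886) ≈ 4434.0 - 7105.6*I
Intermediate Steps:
a(c, Q) = Q - 56*c (a(c, Q) = (-57*c/Q)*Q + (Q + c) = -57*c + (Q + c) = Q - 56*c)
4434 - sqrt((3872 + a(-13, 39))*(-2934 - 7954) + 19546) = 4434 - sqrt((3872 + (39 - 56*(-13)))*(-2934 - 7954) + 19546) = 4434 - sqrt((3872 + (39 + 728))*(-10888) + 19546) = 4434 - sqrt((3872 + 767)*(-10888) + 19546) = 4434 - sqrt(4639*(-10888) + 19546) = 4434 - sqrt(-50509432 + 19546) = 4434 - sqrt(-50489886) = 4434 - I*sqrt(50489886)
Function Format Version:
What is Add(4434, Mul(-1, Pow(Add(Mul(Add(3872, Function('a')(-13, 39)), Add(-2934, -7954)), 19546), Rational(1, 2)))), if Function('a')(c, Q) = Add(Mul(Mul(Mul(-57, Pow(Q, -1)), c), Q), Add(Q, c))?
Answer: Add(4434, Mul(-1, I, Pow(50489886, Rational(1, 2)))) ≈ Add(4434.0, Mul(-7105.6, I))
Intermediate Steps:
Function('a')(c, Q) = Add(Q, Mul(-56, c)) (Function('a')(c, Q) = Add(Mul(Mul(-57, c, Pow(Q, -1)), Q), Add(Q, c)) = Add(Mul(-57, c), Add(Q, c)) = Add(Q, Mul(-56, c)))
Add(4434, Mul(-1, Pow(Add(Mul(Add(3872, Function('a')(-13, 39)), Add(-2934, -7954)), 19546), Rational(1, 2)))) = Add(4434, Mul(-1, Pow(Add(Mul(Add(3872, Add(39, Mul(-56, -13))), Add(-2934, -7954)), 19546), Rational(1, 2)))) = Add(4434, Mul(-1, Pow(Add(Mul(Add(3872, Add(39, 728)), -10888), 19546), Rational(1, 2)))) = Add(4434, Mul(-1, Pow(Add(Mul(Add(3872, 767), -10888), 19546), Rational(1, 2)))) = Add(4434, Mul(-1, Pow(Add(Mul(4639, -10888), 19546), Rational(1, 2)))) = Add(4434, Mul(-1, Pow(Add(-50509432, 19546), Rational(1, 2)))) = Add(4434, Mul(-1, Pow(-50489886, Rational(1, 2)))) = Add(4434, Mul(-1, Mul(I, Pow(50489886, Rational(1, 2))))) = Add(4434, Mul(-1, I, Pow(50489886, Rational(1, 2))))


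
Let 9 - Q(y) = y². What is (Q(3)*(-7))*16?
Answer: 0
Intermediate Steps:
Q(y) = 9 - y²
(Q(3)*(-7))*16 = ((9 - 1*3²)*(-7))*16 = ((9 - 1*9)*(-7))*16 = ((9 - 9)*(-7))*16 = (0*(-7))*16 = 0*16 = 0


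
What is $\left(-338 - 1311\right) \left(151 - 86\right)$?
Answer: $-107185$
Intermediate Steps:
$\left(-338 - 1311\right) \left(151 - 86\right) = - 1649 \left(151 - 86\right) = \left(-1649\right) 65 = -107185$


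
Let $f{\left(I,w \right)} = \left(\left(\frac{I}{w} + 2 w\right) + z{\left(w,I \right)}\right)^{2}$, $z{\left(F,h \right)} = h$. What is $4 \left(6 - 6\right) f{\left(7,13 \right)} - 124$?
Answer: $-124$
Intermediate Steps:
$f{\left(I,w \right)} = \left(I + 2 w + \frac{I}{w}\right)^{2}$ ($f{\left(I,w \right)} = \left(\left(\frac{I}{w} + 2 w\right) + I\right)^{2} = \left(\left(2 w + \frac{I}{w}\right) + I\right)^{2} = \left(I + 2 w + \frac{I}{w}\right)^{2}$)
$4 \left(6 - 6\right) f{\left(7,13 \right)} - 124 = 4 \left(6 - 6\right) \frac{\left(7 + 2 \cdot 13^{2} + 7 \cdot 13\right)^{2}}{169} - 124 = 4 \cdot 0 \frac{\left(7 + 2 \cdot 169 + 91\right)^{2}}{169} - 124 = 0 \frac{\left(7 + 338 + 91\right)^{2}}{169} - 124 = 0 \frac{436^{2}}{169} - 124 = 0 \cdot \frac{1}{169} \cdot 190096 - 124 = 0 \cdot \frac{190096}{169} - 124 = 0 - 124 = -124$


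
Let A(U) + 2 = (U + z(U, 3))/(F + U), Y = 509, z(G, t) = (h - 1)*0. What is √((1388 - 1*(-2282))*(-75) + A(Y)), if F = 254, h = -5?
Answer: I*√160242793221/763 ≈ 524.64*I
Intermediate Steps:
z(G, t) = 0 (z(G, t) = (-5 - 1)*0 = -6*0 = 0)
A(U) = -2 + U/(254 + U) (A(U) = -2 + (U + 0)/(254 + U) = -2 + U/(254 + U))
√((1388 - 1*(-2282))*(-75) + A(Y)) = √((1388 - 1*(-2282))*(-75) + (-508 - 1*509)/(254 + 509)) = √((1388 + 2282)*(-75) + (-508 - 509)/763) = √(3670*(-75) + (1/763)*(-1017)) = √(-275250 - 1017/763) = √(-210016767/763) = I*√160242793221/763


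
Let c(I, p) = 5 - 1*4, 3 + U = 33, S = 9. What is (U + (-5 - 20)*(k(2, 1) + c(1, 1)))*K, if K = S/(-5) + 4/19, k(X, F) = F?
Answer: 604/19 ≈ 31.789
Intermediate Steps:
U = 30 (U = -3 + 33 = 30)
K = -151/95 (K = 9/(-5) + 4/19 = 9*(-⅕) + 4*(1/19) = -9/5 + 4/19 = -151/95 ≈ -1.5895)
c(I, p) = 1 (c(I, p) = 5 - 4 = 1)
(U + (-5 - 20)*(k(2, 1) + c(1, 1)))*K = (30 + (-5 - 20)*(1 + 1))*(-151/95) = (30 - 25*2)*(-151/95) = (30 - 50)*(-151/95) = -20*(-151/95) = 604/19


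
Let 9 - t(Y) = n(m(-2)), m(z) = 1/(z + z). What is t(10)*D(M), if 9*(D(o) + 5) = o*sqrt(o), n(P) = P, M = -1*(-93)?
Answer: -185/4 + 1147*sqrt(93)/12 ≈ 875.52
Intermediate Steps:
m(z) = 1/(2*z)
M = 93
t(Y) = 37/4 (t(Y) = 9 - 1/(2*(-2)) = 9 - (-1)/(2*2) = 9 - 1*(-1/4) = 9 + 1/4 = 37/4)
D(o) = -5 + o**(3/2)/9 (D(o) = -5 + (o*sqrt(o))/9 = -5 + o**(3/2)/9)
t(10)*D(M) = 37*(-5 + 93**(3/2)/9)/4 = 37*(-5 + (93*sqrt(93))/9)/4 = 37*(-5 + 31*sqrt(93)/3)/4 = -185/4 + 1147*sqrt(93)/12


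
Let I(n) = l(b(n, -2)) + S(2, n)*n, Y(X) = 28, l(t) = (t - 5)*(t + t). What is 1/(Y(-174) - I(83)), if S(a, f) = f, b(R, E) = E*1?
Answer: -1/6889 ≈ -0.00014516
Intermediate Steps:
b(R, E) = E
l(t) = 2*t*(-5 + t) (l(t) = (-5 + t)*(2*t) = 2*t*(-5 + t))
I(n) = 28 + n**2 (I(n) = 2*(-2)*(-5 - 2) + n*n = 2*(-2)*(-7) + n**2 = 28 + n**2)
1/(Y(-174) - I(83)) = 1/(28 - (28 + 83**2)) = 1/(28 - (28 + 6889)) = 1/(28 - 1*6917) = 1/(28 - 6917) = 1/(-6889) = -1/6889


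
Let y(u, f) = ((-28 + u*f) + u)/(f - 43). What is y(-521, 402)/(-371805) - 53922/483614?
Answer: -1182640976486/10758637845655 ≈ -0.10992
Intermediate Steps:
y(u, f) = (-28 + u + f*u)/(-43 + f) (y(u, f) = ((-28 + f*u) + u)/(-43 + f) = (-28 + u + f*u)/(-43 + f))
y(-521, 402)/(-371805) - 53922/483614 = ((-28 - 521 + 402*(-521))/(-43 + 402))/(-371805) - 53922/483614 = ((-28 - 521 - 209442)/359)*(-1/371805) - 53922*1/483614 = ((1/359)*(-209991))*(-1/371805) - 26961/241807 = -209991/359*(-1/371805) - 26961/241807 = 69997/44492665 - 26961/241807 = -1182640976486/10758637845655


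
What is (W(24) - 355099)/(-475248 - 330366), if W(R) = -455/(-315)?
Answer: 1597939/3625263 ≈ 0.44078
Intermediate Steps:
W(R) = 13/9 (W(R) = -455*(-1/315) = 13/9)
(W(24) - 355099)/(-475248 - 330366) = (13/9 - 355099)/(-475248 - 330366) = -3195878/9/(-805614) = -3195878/9*(-1/805614) = 1597939/3625263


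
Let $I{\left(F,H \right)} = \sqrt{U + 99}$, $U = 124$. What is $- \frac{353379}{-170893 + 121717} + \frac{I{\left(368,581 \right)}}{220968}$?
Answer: $\frac{117793}{16392} + \frac{\sqrt{223}}{220968} \approx 7.1861$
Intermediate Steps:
$I{\left(F,H \right)} = \sqrt{223}$ ($I{\left(F,H \right)} = \sqrt{124 + 99} = \sqrt{223}$)
$- \frac{353379}{-170893 + 121717} + \frac{I{\left(368,581 \right)}}{220968} = - \frac{353379}{-170893 + 121717} + \frac{\sqrt{223}}{220968} = - \frac{353379}{-49176} + \sqrt{223} \cdot \frac{1}{220968} = \left(-353379\right) \left(- \frac{1}{49176}\right) + \frac{\sqrt{223}}{220968} = \frac{117793}{16392} + \frac{\sqrt{223}}{220968}$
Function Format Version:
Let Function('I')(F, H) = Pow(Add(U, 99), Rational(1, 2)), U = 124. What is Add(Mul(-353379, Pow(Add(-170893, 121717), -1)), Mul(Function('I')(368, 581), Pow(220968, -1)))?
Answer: Add(Rational(117793, 16392), Mul(Rational(1, 220968), Pow(223, Rational(1, 2)))) ≈ 7.1861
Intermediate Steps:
Function('I')(F, H) = Pow(223, Rational(1, 2)) (Function('I')(F, H) = Pow(Add(124, 99), Rational(1, 2)) = Pow(223, Rational(1, 2)))
Add(Mul(-353379, Pow(Add(-170893, 121717), -1)), Mul(Function('I')(368, 581), Pow(220968, -1))) = Add(Mul(-353379, Pow(Add(-170893, 121717), -1)), Mul(Pow(223, Rational(1, 2)), Pow(220968, -1))) = Add(Mul(-353379, Pow(-49176, -1)), Mul(Pow(223, Rational(1, 2)), Rational(1, 220968))) = Add(Mul(-353379, Rational(-1, 49176)), Mul(Rational(1, 220968), Pow(223, Rational(1, 2)))) = Add(Rational(117793, 16392), Mul(Rational(1, 220968), Pow(223, Rational(1, 2))))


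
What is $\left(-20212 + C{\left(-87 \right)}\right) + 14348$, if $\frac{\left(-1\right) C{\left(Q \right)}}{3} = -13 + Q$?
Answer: $-5564$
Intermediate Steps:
$C{\left(Q \right)} = 39 - 3 Q$ ($C{\left(Q \right)} = - 3 \left(-13 + Q\right) = 39 - 3 Q$)
$\left(-20212 + C{\left(-87 \right)}\right) + 14348 = \left(-20212 + \left(39 - -261\right)\right) + 14348 = \left(-20212 + \left(39 + 261\right)\right) + 14348 = \left(-20212 + 300\right) + 14348 = -19912 + 14348 = -5564$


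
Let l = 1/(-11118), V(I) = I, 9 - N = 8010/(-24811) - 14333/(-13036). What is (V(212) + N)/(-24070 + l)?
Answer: -395957572766667/43277422414203578 ≈ -0.0091493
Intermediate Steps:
N = 2659728061/323436196 (N = 9 - (8010/(-24811) - 14333/(-13036)) = 9 - (8010*(-1/24811) - 14333*(-1/13036)) = 9 - (-8010/24811 + 14333/13036) = 9 - 1*251197703/323436196 = 9 - 251197703/323436196 = 2659728061/323436196 ≈ 8.2233)
l = -1/11118 ≈ -8.9944e-5
(V(212) + N)/(-24070 + l) = (212 + 2659728061/323436196)/(-24070 - 1/11118) = 71228201613/(323436196*(-267610261/11118)) = (71228201613/323436196)*(-11118/267610261) = -395957572766667/43277422414203578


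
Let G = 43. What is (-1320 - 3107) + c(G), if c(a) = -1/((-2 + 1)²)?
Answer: -4428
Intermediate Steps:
c(a) = -1 (c(a) = -1/((-1)²) = -1/1 = -1*1 = -1)
(-1320 - 3107) + c(G) = (-1320 - 3107) - 1 = -4427 - 1 = -4428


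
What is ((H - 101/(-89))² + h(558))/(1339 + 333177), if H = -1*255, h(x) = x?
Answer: 257454377/1324850618 ≈ 0.19433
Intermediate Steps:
H = -255
((H - 101/(-89))² + h(558))/(1339 + 333177) = ((-255 - 101/(-89))² + 558)/(1339 + 333177) = ((-255 - 101*(-1/89))² + 558)/334516 = ((-255 + 101/89)² + 558)*(1/334516) = ((-22594/89)² + 558)*(1/334516) = (510488836/7921 + 558)*(1/334516) = (514908754/7921)*(1/334516) = 257454377/1324850618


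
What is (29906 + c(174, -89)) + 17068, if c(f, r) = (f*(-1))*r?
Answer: 62460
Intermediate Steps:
c(f, r) = -f*r (c(f, r) = (-f)*r = -f*r)
(29906 + c(174, -89)) + 17068 = (29906 - 1*174*(-89)) + 17068 = (29906 + 15486) + 17068 = 45392 + 17068 = 62460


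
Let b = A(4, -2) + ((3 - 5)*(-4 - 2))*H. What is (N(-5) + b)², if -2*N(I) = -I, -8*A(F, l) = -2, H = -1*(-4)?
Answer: 33489/16 ≈ 2093.1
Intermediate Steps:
H = 4
A(F, l) = ¼ (A(F, l) = -⅛*(-2) = ¼)
b = 193/4 (b = ¼ + ((3 - 5)*(-4 - 2))*4 = ¼ - 2*(-6)*4 = ¼ + 12*4 = ¼ + 48 = 193/4 ≈ 48.250)
N(I) = I/2 (N(I) = -(-1)*I/2 = I/2)
(N(-5) + b)² = ((½)*(-5) + 193/4)² = (-5/2 + 193/4)² = (183/4)² = 33489/16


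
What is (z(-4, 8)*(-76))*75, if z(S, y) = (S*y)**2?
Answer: -5836800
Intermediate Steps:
z(S, y) = S**2*y**2
(z(-4, 8)*(-76))*75 = (((-4)**2*8**2)*(-76))*75 = ((16*64)*(-76))*75 = (1024*(-76))*75 = -77824*75 = -5836800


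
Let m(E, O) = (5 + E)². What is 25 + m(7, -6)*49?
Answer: 7081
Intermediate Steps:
25 + m(7, -6)*49 = 25 + (5 + 7)²*49 = 25 + 12²*49 = 25 + 144*49 = 25 + 7056 = 7081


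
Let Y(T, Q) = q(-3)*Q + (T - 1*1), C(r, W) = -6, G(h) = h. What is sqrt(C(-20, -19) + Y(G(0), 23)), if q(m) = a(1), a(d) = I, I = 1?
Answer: 4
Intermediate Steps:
a(d) = 1
q(m) = 1
Y(T, Q) = -1 + Q + T (Y(T, Q) = 1*Q + (T - 1*1) = Q + (T - 1) = Q + (-1 + T) = -1 + Q + T)
sqrt(C(-20, -19) + Y(G(0), 23)) = sqrt(-6 + (-1 + 23 + 0)) = sqrt(-6 + 22) = sqrt(16) = 4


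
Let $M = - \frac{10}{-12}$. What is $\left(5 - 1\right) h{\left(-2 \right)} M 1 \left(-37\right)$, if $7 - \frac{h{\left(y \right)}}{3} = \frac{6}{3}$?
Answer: $-1850$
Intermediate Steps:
$M = \frac{5}{6}$ ($M = \left(-10\right) \left(- \frac{1}{12}\right) = \frac{5}{6} \approx 0.83333$)
$h{\left(y \right)} = 15$ ($h{\left(y \right)} = 21 - 3 \cdot \frac{6}{3} = 21 - 3 \cdot 6 \cdot \frac{1}{3} = 21 - 6 = 15$)
$\left(5 - 1\right) h{\left(-2 \right)} M 1 \left(-37\right) = \left(5 - 1\right) 15 \cdot \frac{5}{6} \cdot 1 \left(-37\right) = 4 \cdot 15 \cdot \frac{5}{6} \left(-37\right) = 60 \cdot \frac{5}{6} \left(-37\right) = 50 \left(-37\right) = -1850$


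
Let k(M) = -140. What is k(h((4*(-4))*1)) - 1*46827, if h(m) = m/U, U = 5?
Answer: -46967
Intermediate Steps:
h(m) = m/5
k(h((4*(-4))*1)) - 1*46827 = -140 - 1*46827 = -140 - 46827 = -46967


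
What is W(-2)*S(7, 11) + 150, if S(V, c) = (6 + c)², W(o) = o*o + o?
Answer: 728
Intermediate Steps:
W(o) = o + o² (W(o) = o² + o = o + o²)
W(-2)*S(7, 11) + 150 = (-2*(1 - 2))*(6 + 11)² + 150 = -2*(-1)*17² + 150 = 2*289 + 150 = 578 + 150 = 728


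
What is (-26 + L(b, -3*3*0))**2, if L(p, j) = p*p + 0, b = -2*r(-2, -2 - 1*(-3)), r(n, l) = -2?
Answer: 100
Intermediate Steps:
b = 4 (b = -2*(-2) = 4)
L(p, j) = p**2 (L(p, j) = p**2 + 0 = p**2)
(-26 + L(b, -3*3*0))**2 = (-26 + 4**2)**2 = (-26 + 16)**2 = (-10)**2 = 100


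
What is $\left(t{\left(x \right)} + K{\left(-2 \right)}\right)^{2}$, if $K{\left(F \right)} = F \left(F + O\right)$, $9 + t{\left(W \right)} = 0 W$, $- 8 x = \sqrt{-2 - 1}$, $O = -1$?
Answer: $9$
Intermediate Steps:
$x = - \frac{i \sqrt{3}}{8}$ ($x = - \frac{\sqrt{-2 - 1}}{8} = - \frac{\sqrt{-3}}{8} = - \frac{i \sqrt{3}}{8} \approx - 0.21651 i$)
$t{\left(W \right)} = -9$ ($t{\left(W \right)} = -9 + 0 W = -9 + 0 = -9$)
$K{\left(F \right)} = F \left(-1 + F\right)$ ($K{\left(F \right)} = F \left(F - 1\right) = F \left(-1 + F\right)$)
$\left(t{\left(x \right)} + K{\left(-2 \right)}\right)^{2} = \left(-9 - 2 \left(-1 - 2\right)\right)^{2} = \left(-9 - -6\right)^{2} = \left(-9 + 6\right)^{2} = \left(-3\right)^{2} = 9$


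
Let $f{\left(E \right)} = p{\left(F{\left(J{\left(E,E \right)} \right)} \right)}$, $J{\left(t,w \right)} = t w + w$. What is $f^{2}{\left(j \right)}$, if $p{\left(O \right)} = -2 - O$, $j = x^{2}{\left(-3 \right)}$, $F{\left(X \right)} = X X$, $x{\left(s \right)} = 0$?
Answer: $4$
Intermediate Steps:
$J{\left(t,w \right)} = w + t w$
$F{\left(X \right)} = X^{2}$
$j = 0$ ($j = 0^{2} = 0$)
$f{\left(E \right)} = -2 - E^{2} \left(1 + E\right)^{2}$ ($f{\left(E \right)} = -2 - \left(E \left(1 + E\right)\right)^{2} = -2 - E^{2} \left(1 + E\right)^{2}$)
$f^{2}{\left(j \right)} = \left(-2 - 0^{2} \left(1 + 0\right)^{2}\right)^{2} = \left(-2 - 0 \cdot 1^{2}\right)^{2} = \left(-2 - 0 \cdot 1\right)^{2} = \left(-2 + 0\right)^{2} = \left(-2\right)^{2} = 4$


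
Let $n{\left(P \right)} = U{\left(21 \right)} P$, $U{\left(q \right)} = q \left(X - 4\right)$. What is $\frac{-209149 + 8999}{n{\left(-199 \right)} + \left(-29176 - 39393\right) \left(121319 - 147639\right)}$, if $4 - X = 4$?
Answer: $- \frac{100075}{902376398} \approx -0.0001109$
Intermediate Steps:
$X = 0$ ($X = 4 - 4 = 0$)
$U{\left(q \right)} = - 4 q$ ($U{\left(q \right)} = q \left(0 - 4\right) = q \left(-4\right) = - 4 q$)
$n{\left(P \right)} = - 84 P$ ($n{\left(P \right)} = \left(-4\right) 21 P = - 84 P$)
$\frac{-209149 + 8999}{n{\left(-199 \right)} + \left(-29176 - 39393\right) \left(121319 - 147639\right)} = \frac{-209149 + 8999}{\left(-84\right) \left(-199\right) + \left(-29176 - 39393\right) \left(121319 - 147639\right)} = - \frac{200150}{16716 - -1804736080} = - \frac{200150}{16716 + 1804736080} = - \frac{200150}{1804752796} = \left(-200150\right) \frac{1}{1804752796} = - \frac{100075}{902376398}$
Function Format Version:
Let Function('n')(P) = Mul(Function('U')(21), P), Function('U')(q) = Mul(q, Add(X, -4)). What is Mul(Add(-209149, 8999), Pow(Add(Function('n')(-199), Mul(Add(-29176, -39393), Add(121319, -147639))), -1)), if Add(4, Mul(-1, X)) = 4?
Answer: Rational(-100075, 902376398) ≈ -0.00011090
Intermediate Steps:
X = 0 (X = Add(4, Mul(-1, 4)) = Add(4, -4) = 0)
Function('U')(q) = Mul(-4, q) (Function('U')(q) = Mul(q, Add(0, -4)) = Mul(q, -4) = Mul(-4, q))
Function('n')(P) = Mul(-84, P) (Function('n')(P) = Mul(Mul(-4, 21), P) = Mul(-84, P))
Mul(Add(-209149, 8999), Pow(Add(Function('n')(-199), Mul(Add(-29176, -39393), Add(121319, -147639))), -1)) = Mul(Add(-209149, 8999), Pow(Add(Mul(-84, -199), Mul(Add(-29176, -39393), Add(121319, -147639))), -1)) = Mul(-200150, Pow(Add(16716, Mul(-68569, -26320)), -1)) = Mul(-200150, Pow(Add(16716, 1804736080), -1)) = Mul(-200150, Pow(1804752796, -1)) = Mul(-200150, Rational(1, 1804752796)) = Rational(-100075, 902376398)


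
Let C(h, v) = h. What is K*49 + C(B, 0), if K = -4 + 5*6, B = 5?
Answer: 1279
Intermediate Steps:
K = 26 (K = -4 + 30 = 26)
K*49 + C(B, 0) = 26*49 + 5 = 1274 + 5 = 1279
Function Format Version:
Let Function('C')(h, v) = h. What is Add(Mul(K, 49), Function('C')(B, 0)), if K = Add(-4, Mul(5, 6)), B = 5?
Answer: 1279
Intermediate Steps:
K = 26 (K = Add(-4, 30) = 26)
Add(Mul(K, 49), Function('C')(B, 0)) = Add(Mul(26, 49), 5) = Add(1274, 5) = 1279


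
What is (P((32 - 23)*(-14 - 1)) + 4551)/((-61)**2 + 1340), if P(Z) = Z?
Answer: 1472/1687 ≈ 0.87255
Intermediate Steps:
(P((32 - 23)*(-14 - 1)) + 4551)/((-61)**2 + 1340) = ((32 - 23)*(-14 - 1) + 4551)/((-61)**2 + 1340) = (9*(-15) + 4551)/(3721 + 1340) = (-135 + 4551)/5061 = 4416*(1/5061) = 1472/1687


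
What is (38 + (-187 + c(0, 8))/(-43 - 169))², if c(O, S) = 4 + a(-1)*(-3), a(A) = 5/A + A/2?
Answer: 270438025/179776 ≈ 1504.3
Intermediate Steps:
a(A) = A/2 + 5/A (a(A) = 5/A + A*(½) = 5/A + A/2 = A/2 + 5/A)
c(O, S) = 41/2 (c(O, S) = 4 + ((½)*(-1) + 5/(-1))*(-3) = 4 + (-½ + 5*(-1))*(-3) = 4 + (-½ - 5)*(-3) = 4 - 11/2*(-3) = 4 + 33/2 = 41/2)
(38 + (-187 + c(0, 8))/(-43 - 169))² = (38 + (-187 + 41/2)/(-43 - 169))² = (38 - 333/2/(-212))² = (38 - 333/2*(-1/212))² = (38 + 333/424)² = (16445/424)² = 270438025/179776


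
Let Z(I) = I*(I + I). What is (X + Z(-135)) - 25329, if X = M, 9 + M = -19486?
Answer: -8374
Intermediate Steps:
Z(I) = 2*I² (Z(I) = I*(2*I) = 2*I²)
M = -19495 (M = -9 - 19486 = -19495)
X = -19495
(X + Z(-135)) - 25329 = (-19495 + 2*(-135)²) - 25329 = (-19495 + 2*18225) - 25329 = (-19495 + 36450) - 25329 = 16955 - 25329 = -8374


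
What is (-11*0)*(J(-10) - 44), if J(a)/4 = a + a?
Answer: 0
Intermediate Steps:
J(a) = 8*a (J(a) = 4*(a + a) = 4*(2*a) = 8*a)
(-11*0)*(J(-10) - 44) = (-11*0)*(8*(-10) - 44) = 0*(-80 - 44) = 0*(-124) = 0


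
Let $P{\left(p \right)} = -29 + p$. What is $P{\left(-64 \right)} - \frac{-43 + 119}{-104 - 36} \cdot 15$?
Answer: $- \frac{594}{7} \approx -84.857$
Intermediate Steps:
$P{\left(-64 \right)} - \frac{-43 + 119}{-104 - 36} \cdot 15 = \left(-29 - 64\right) - \frac{-43 + 119}{-104 - 36} \cdot 15 = -93 - \frac{76}{-140} \cdot 15 = -93 - 76 \left(- \frac{1}{140}\right) 15 = -93 - \left(- \frac{19}{35}\right) 15 = -93 - - \frac{57}{7} = -93 + \frac{57}{7} = - \frac{594}{7}$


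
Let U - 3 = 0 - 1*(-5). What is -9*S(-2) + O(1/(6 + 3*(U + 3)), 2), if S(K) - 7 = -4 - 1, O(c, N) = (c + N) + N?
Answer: -545/39 ≈ -13.974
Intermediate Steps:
U = 8 (U = 3 + (0 - 1*(-5)) = 3 + (0 + 5) = 3 + 5 = 8)
O(c, N) = c + 2*N (O(c, N) = (N + c) + N = c + 2*N)
S(K) = 2 (S(K) = 7 + (-4 - 1) = 7 - 5 = 2)
-9*S(-2) + O(1/(6 + 3*(U + 3)), 2) = -9*2 + (1/(6 + 3*(8 + 3)) + 2*2) = -18 + (1/(6 + 3*11) + 4) = -18 + (1/(6 + 33) + 4) = -18 + (1/39 + 4) = -18 + 157/39 = -545/39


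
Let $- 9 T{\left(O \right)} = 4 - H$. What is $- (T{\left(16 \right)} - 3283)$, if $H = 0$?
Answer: $\frac{29551}{9} \approx 3283.4$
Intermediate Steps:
$T{\left(O \right)} = - \frac{4}{9}$ ($T{\left(O \right)} = - \frac{4 - 0}{9} = - \frac{4 + 0}{9} = \left(- \frac{1}{9}\right) 4 = - \frac{4}{9}$)
$- (T{\left(16 \right)} - 3283) = - (- \frac{4}{9} - 3283) = \left(-1\right) \left(- \frac{29551}{9}\right) = \frac{29551}{9}$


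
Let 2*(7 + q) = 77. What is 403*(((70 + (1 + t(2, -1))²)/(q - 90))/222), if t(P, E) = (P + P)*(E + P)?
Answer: -2945/999 ≈ -2.9479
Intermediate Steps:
t(P, E) = 2*P*(E + P) (t(P, E) = (2*P)*(E + P) = 2*P*(E + P))
q = 63/2 (q = -7 + (½)*77 = -7 + 77/2 = 63/2 ≈ 31.500)
403*(((70 + (1 + t(2, -1))²)/(q - 90))/222) = 403*(((70 + (1 + 2*2*(-1 + 2))²)/(63/2 - 90))/222) = 403*(((70 + (1 + 2*2*1)²)/(-117/2))*(1/222)) = 403*(((70 + (1 + 4)²)*(-2/117))*(1/222)) = 403*(((70 + 5²)*(-2/117))*(1/222)) = 403*(((70 + 25)*(-2/117))*(1/222)) = 403*((95*(-2/117))*(1/222)) = 403*(-190/117*1/222) = 403*(-95/12987) = -2945/999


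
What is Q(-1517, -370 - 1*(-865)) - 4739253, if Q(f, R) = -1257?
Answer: -4740510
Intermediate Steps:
Q(-1517, -370 - 1*(-865)) - 4739253 = -1257 - 4739253 = -4740510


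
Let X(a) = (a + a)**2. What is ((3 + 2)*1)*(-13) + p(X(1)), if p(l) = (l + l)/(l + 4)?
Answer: -64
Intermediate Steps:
X(a) = 4*a**2 (X(a) = (2*a)**2 = 4*a**2)
p(l) = 2*l/(4 + l) (p(l) = (2*l)/(4 + l) = 2*l/(4 + l))
((3 + 2)*1)*(-13) + p(X(1)) = ((3 + 2)*1)*(-13) + 2*(4*1**2)/(4 + 4*1**2) = (5*1)*(-13) + 2*(4*1)/(4 + 4*1) = 5*(-13) + 2*4/(4 + 4) = -65 + 2*4/8 = -65 + 2*4*(1/8) = -65 + 1 = -64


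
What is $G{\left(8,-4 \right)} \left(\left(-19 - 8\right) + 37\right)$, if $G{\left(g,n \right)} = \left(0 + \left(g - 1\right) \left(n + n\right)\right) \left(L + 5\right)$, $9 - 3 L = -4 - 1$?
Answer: $- \frac{16240}{3} \approx -5413.3$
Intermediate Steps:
$L = \frac{14}{3}$ ($L = 3 - \frac{-4 - 1}{3} = 3 - - \frac{5}{3} = 3 + \frac{5}{3} = \frac{14}{3} \approx 4.6667$)
$G{\left(g,n \right)} = \frac{58 n \left(-1 + g\right)}{3}$ ($G{\left(g,n \right)} = \left(0 + \left(g - 1\right) \left(n + n\right)\right) \left(\frac{14}{3} + 5\right) = \left(0 + \left(-1 + g\right) 2 n\right) \frac{29}{3} = \left(0 + 2 n \left(-1 + g\right)\right) \frac{29}{3} = 2 n \left(-1 + g\right) \frac{29}{3} = \frac{58 n \left(-1 + g\right)}{3}$)
$G{\left(8,-4 \right)} \left(\left(-19 - 8\right) + 37\right) = \frac{58}{3} \left(-4\right) \left(-1 + 8\right) \left(\left(-19 - 8\right) + 37\right) = \frac{58}{3} \left(-4\right) 7 \left(-27 + 37\right) = \left(- \frac{1624}{3}\right) 10 = - \frac{16240}{3}$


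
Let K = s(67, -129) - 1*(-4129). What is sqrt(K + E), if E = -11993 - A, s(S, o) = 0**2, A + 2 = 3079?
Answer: I*sqrt(10941) ≈ 104.6*I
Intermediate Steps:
A = 3077 (A = -2 + 3079 = 3077)
s(S, o) = 0
E = -15070 (E = -11993 - 1*3077 = -11993 - 3077 = -15070)
K = 4129 (K = 0 - 1*(-4129) = 0 + 4129 = 4129)
sqrt(K + E) = sqrt(4129 - 15070) = sqrt(-10941) = I*sqrt(10941)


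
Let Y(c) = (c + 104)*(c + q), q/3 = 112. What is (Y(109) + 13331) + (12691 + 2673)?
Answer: 123480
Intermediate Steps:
q = 336 (q = 3*112 = 336)
Y(c) = (104 + c)*(336 + c) (Y(c) = (c + 104)*(c + 336) = (104 + c)*(336 + c))
(Y(109) + 13331) + (12691 + 2673) = ((34944 + 109² + 440*109) + 13331) + (12691 + 2673) = ((34944 + 11881 + 47960) + 13331) + 15364 = (94785 + 13331) + 15364 = 108116 + 15364 = 123480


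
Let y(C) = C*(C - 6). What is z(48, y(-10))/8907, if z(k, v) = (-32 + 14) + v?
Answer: 142/8907 ≈ 0.015943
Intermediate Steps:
y(C) = C*(-6 + C)
z(k, v) = -18 + v
z(48, y(-10))/8907 = (-18 - 10*(-6 - 10))/8907 = (-18 - 10*(-16))*(1/8907) = (-18 + 160)*(1/8907) = 142*(1/8907) = 142/8907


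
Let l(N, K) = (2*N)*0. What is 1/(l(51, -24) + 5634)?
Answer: 1/5634 ≈ 0.00017749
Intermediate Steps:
l(N, K) = 0
1/(l(51, -24) + 5634) = 1/(0 + 5634) = 1/5634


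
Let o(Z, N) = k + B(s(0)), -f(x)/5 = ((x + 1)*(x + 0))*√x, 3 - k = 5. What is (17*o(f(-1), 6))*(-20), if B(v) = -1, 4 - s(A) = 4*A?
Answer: 1020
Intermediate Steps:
s(A) = 4 - 4*A
k = -2 (k = 3 - 1*5 = 3 - 5 = -2)
f(x) = -5*x^(3/2)*(1 + x) (f(x) = -5*(x + 1)*(x + 0)*√x = -5*(1 + x)*x*√x = -5*x*(1 + x)*√x = -5*x^(3/2)*(1 + x))
o(Z, N) = -3 (o(Z, N) = -2 - 1 = -3)
(17*o(f(-1), 6))*(-20) = (17*(-3))*(-20) = -51*(-20) = 1020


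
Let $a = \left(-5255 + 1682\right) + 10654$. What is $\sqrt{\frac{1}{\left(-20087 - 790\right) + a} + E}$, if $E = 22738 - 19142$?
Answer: $\frac{\sqrt{171106321335}}{6898} \approx 59.967$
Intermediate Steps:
$a = 7081$ ($a = -3573 + 10654 = 7081$)
$E = 3596$ ($E = 22738 - 19142 = 3596$)
$\sqrt{\frac{1}{\left(-20087 - 790\right) + a} + E} = \sqrt{\frac{1}{\left(-20087 - 790\right) + 7081} + 3596} = \sqrt{\frac{1}{-20877 + 7081} + 3596} = \sqrt{\frac{1}{-13796} + 3596} = \sqrt{- \frac{1}{13796} + 3596} = \sqrt{\frac{49610415}{13796}} = \frac{\sqrt{171106321335}}{6898}$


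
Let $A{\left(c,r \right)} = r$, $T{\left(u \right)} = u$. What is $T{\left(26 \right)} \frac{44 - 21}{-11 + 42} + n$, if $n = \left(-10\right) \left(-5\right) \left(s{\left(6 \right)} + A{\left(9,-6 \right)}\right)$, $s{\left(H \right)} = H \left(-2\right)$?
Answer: $- \frac{27302}{31} \approx -880.71$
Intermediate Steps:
$s{\left(H \right)} = - 2 H$
$n = -900$ ($n = \left(-10\right) \left(-5\right) \left(\left(-2\right) 6 - 6\right) = 50 \left(-12 - 6\right) = 50 \left(-18\right) = -900$)
$T{\left(26 \right)} \frac{44 - 21}{-11 + 42} + n = 26 \frac{44 - 21}{-11 + 42} - 900 = 26 \cdot \frac{23}{31} - 900 = \frac{598}{31} - 900 = - \frac{27302}{31}$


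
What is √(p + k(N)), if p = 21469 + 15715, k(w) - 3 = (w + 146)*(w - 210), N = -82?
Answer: √18499 ≈ 136.01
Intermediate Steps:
k(w) = 3 + (-210 + w)*(146 + w) (k(w) = 3 + (w + 146)*(w - 210) = 3 + (146 + w)*(-210 + w) = 3 + (-210 + w)*(146 + w))
p = 37184
√(p + k(N)) = √(37184 + (-30657 + (-82)² - 64*(-82))) = √(37184 + (-30657 + 6724 + 5248)) = √(37184 - 18685) = √18499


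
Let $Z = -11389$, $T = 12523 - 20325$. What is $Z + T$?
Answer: $-19191$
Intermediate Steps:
$T = -7802$
$Z + T = -11389 - 7802 = -19191$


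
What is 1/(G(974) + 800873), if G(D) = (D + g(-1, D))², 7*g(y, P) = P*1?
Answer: 49/99958041 ≈ 4.9021e-7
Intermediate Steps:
g(y, P) = P/7 (g(y, P) = (P*1)/7 = P/7)
G(D) = 64*D²/49 (G(D) = (D + D/7)² = (8*D/7)² = 64*D²/49)
1/(G(974) + 800873) = 1/((64/49)*974² + 800873) = 1/((64/49)*948676 + 800873) = 1/(60715264/49 + 800873) = 1/(99958041/49) = 49/99958041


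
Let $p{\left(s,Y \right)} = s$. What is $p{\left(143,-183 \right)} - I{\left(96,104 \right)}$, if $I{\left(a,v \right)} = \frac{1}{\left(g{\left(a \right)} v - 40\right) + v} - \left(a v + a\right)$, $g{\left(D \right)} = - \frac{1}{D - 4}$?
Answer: $\frac{14782435}{1446} \approx 10223.0$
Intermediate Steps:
$g{\left(D \right)} = - \frac{1}{-4 + D}$
$I{\left(a,v \right)} = \frac{1}{-40 + v - \frac{v}{-4 + a}} - a - a v$ ($I{\left(a,v \right)} = \frac{1}{\left(- \frac{1}{-4 + a} v - 40\right) + v} - \left(a v + a\right) = \frac{1}{\left(- \frac{v}{-4 + a} - 40\right) + v} - \left(a + a v\right) = \frac{1}{\left(-40 - \frac{v}{-4 + a}\right) + v} - \left(a + a v\right) = \frac{1}{-40 + v - \frac{v}{-4 + a}} - \left(a + a v\right) = \frac{1}{-40 + v - \frac{v}{-4 + a}} - a - a v$)
$p{\left(143,-183 \right)} - I{\left(96,104 \right)} = 143 - \frac{96 \cdot 104 + 96 \cdot 104^{2} - \left(-4 + 96\right) \left(-1 - 3840 + 96 \cdot 104^{2} - 3744 \cdot 104\right)}{\left(-1\right) 104 + \left(-40 + 104\right) \left(-4 + 96\right)} = 143 - \frac{9984 + 96 \cdot 10816 - 92 \left(-1 - 3840 + 96 \cdot 10816 - 389376\right)}{-104 + 64 \cdot 92} = 143 - \frac{9984 + 1038336 - 92 \left(-1 - 3840 + 1038336 - 389376\right)}{-104 + 5888} = 143 - \frac{9984 + 1038336 - 92 \cdot 645119}{5784} = 143 - \frac{9984 + 1038336 - 59350948}{5784} = 143 - \frac{1}{5784} \left(-58302628\right) = 143 - - \frac{14575657}{1446} = 143 + \frac{14575657}{1446} = \frac{14782435}{1446}$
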